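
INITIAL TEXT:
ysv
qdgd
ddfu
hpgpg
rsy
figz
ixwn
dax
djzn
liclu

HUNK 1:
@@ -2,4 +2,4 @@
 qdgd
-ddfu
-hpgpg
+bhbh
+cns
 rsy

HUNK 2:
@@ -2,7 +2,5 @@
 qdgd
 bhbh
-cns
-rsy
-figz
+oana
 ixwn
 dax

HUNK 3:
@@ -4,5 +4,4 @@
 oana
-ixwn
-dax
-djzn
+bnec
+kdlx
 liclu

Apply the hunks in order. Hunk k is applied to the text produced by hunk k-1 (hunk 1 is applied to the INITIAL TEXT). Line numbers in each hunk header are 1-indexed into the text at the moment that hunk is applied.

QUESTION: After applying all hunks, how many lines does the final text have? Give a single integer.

Answer: 7

Derivation:
Hunk 1: at line 2 remove [ddfu,hpgpg] add [bhbh,cns] -> 10 lines: ysv qdgd bhbh cns rsy figz ixwn dax djzn liclu
Hunk 2: at line 2 remove [cns,rsy,figz] add [oana] -> 8 lines: ysv qdgd bhbh oana ixwn dax djzn liclu
Hunk 3: at line 4 remove [ixwn,dax,djzn] add [bnec,kdlx] -> 7 lines: ysv qdgd bhbh oana bnec kdlx liclu
Final line count: 7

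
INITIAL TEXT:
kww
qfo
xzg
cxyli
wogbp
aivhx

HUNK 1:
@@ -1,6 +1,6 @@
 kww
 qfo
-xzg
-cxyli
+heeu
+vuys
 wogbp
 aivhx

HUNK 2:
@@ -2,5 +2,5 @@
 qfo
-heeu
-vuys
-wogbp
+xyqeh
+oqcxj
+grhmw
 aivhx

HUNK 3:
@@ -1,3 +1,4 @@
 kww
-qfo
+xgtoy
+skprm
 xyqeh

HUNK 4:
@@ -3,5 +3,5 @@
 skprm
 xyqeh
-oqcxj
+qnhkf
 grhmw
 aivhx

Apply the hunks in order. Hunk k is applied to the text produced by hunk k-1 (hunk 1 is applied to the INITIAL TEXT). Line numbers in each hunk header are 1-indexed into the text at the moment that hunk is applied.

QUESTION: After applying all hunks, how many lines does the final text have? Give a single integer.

Hunk 1: at line 1 remove [xzg,cxyli] add [heeu,vuys] -> 6 lines: kww qfo heeu vuys wogbp aivhx
Hunk 2: at line 2 remove [heeu,vuys,wogbp] add [xyqeh,oqcxj,grhmw] -> 6 lines: kww qfo xyqeh oqcxj grhmw aivhx
Hunk 3: at line 1 remove [qfo] add [xgtoy,skprm] -> 7 lines: kww xgtoy skprm xyqeh oqcxj grhmw aivhx
Hunk 4: at line 3 remove [oqcxj] add [qnhkf] -> 7 lines: kww xgtoy skprm xyqeh qnhkf grhmw aivhx
Final line count: 7

Answer: 7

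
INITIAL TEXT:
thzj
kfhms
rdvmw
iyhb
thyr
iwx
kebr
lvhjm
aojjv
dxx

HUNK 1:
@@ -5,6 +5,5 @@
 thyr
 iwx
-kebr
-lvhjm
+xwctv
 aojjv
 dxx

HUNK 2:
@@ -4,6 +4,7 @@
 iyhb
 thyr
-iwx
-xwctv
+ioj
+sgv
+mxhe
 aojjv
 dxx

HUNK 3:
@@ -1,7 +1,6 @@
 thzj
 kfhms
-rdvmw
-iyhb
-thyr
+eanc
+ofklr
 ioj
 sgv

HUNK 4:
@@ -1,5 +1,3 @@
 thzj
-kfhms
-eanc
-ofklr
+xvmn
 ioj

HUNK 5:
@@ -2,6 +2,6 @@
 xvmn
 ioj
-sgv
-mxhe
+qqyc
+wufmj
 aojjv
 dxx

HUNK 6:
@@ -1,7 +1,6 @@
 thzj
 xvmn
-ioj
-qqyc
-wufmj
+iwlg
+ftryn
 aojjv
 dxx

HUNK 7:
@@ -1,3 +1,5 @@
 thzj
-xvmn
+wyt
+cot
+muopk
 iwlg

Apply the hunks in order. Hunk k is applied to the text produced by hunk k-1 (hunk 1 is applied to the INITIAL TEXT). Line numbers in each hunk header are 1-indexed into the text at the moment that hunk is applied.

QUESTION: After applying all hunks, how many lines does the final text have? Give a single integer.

Hunk 1: at line 5 remove [kebr,lvhjm] add [xwctv] -> 9 lines: thzj kfhms rdvmw iyhb thyr iwx xwctv aojjv dxx
Hunk 2: at line 4 remove [iwx,xwctv] add [ioj,sgv,mxhe] -> 10 lines: thzj kfhms rdvmw iyhb thyr ioj sgv mxhe aojjv dxx
Hunk 3: at line 1 remove [rdvmw,iyhb,thyr] add [eanc,ofklr] -> 9 lines: thzj kfhms eanc ofklr ioj sgv mxhe aojjv dxx
Hunk 4: at line 1 remove [kfhms,eanc,ofklr] add [xvmn] -> 7 lines: thzj xvmn ioj sgv mxhe aojjv dxx
Hunk 5: at line 2 remove [sgv,mxhe] add [qqyc,wufmj] -> 7 lines: thzj xvmn ioj qqyc wufmj aojjv dxx
Hunk 6: at line 1 remove [ioj,qqyc,wufmj] add [iwlg,ftryn] -> 6 lines: thzj xvmn iwlg ftryn aojjv dxx
Hunk 7: at line 1 remove [xvmn] add [wyt,cot,muopk] -> 8 lines: thzj wyt cot muopk iwlg ftryn aojjv dxx
Final line count: 8

Answer: 8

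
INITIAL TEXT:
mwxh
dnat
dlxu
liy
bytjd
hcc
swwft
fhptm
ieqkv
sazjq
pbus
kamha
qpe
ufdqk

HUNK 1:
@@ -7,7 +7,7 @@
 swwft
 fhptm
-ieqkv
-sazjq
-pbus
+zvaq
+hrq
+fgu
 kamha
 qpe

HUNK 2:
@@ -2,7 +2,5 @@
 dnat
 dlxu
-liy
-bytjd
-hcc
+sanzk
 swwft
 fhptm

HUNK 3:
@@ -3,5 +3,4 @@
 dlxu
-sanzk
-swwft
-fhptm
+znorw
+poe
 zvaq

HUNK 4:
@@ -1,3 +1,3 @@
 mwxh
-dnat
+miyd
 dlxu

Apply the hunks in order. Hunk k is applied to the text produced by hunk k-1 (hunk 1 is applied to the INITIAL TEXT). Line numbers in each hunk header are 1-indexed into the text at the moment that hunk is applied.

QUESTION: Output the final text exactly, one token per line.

Answer: mwxh
miyd
dlxu
znorw
poe
zvaq
hrq
fgu
kamha
qpe
ufdqk

Derivation:
Hunk 1: at line 7 remove [ieqkv,sazjq,pbus] add [zvaq,hrq,fgu] -> 14 lines: mwxh dnat dlxu liy bytjd hcc swwft fhptm zvaq hrq fgu kamha qpe ufdqk
Hunk 2: at line 2 remove [liy,bytjd,hcc] add [sanzk] -> 12 lines: mwxh dnat dlxu sanzk swwft fhptm zvaq hrq fgu kamha qpe ufdqk
Hunk 3: at line 3 remove [sanzk,swwft,fhptm] add [znorw,poe] -> 11 lines: mwxh dnat dlxu znorw poe zvaq hrq fgu kamha qpe ufdqk
Hunk 4: at line 1 remove [dnat] add [miyd] -> 11 lines: mwxh miyd dlxu znorw poe zvaq hrq fgu kamha qpe ufdqk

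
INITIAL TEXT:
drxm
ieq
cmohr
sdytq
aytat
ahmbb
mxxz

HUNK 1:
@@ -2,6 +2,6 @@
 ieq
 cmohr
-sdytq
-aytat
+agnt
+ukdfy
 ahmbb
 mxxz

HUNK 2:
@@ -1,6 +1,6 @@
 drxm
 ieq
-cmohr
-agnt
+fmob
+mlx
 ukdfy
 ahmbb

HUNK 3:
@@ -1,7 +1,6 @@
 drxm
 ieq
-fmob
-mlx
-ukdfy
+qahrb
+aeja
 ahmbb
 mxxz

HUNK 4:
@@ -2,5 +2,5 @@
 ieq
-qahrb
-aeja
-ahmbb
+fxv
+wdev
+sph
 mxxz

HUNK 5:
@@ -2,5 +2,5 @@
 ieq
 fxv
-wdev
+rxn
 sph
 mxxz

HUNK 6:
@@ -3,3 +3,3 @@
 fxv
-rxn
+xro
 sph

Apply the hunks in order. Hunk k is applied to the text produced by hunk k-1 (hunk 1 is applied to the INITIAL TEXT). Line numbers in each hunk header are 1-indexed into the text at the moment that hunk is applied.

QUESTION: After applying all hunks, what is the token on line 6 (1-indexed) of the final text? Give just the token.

Answer: mxxz

Derivation:
Hunk 1: at line 2 remove [sdytq,aytat] add [agnt,ukdfy] -> 7 lines: drxm ieq cmohr agnt ukdfy ahmbb mxxz
Hunk 2: at line 1 remove [cmohr,agnt] add [fmob,mlx] -> 7 lines: drxm ieq fmob mlx ukdfy ahmbb mxxz
Hunk 3: at line 1 remove [fmob,mlx,ukdfy] add [qahrb,aeja] -> 6 lines: drxm ieq qahrb aeja ahmbb mxxz
Hunk 4: at line 2 remove [qahrb,aeja,ahmbb] add [fxv,wdev,sph] -> 6 lines: drxm ieq fxv wdev sph mxxz
Hunk 5: at line 2 remove [wdev] add [rxn] -> 6 lines: drxm ieq fxv rxn sph mxxz
Hunk 6: at line 3 remove [rxn] add [xro] -> 6 lines: drxm ieq fxv xro sph mxxz
Final line 6: mxxz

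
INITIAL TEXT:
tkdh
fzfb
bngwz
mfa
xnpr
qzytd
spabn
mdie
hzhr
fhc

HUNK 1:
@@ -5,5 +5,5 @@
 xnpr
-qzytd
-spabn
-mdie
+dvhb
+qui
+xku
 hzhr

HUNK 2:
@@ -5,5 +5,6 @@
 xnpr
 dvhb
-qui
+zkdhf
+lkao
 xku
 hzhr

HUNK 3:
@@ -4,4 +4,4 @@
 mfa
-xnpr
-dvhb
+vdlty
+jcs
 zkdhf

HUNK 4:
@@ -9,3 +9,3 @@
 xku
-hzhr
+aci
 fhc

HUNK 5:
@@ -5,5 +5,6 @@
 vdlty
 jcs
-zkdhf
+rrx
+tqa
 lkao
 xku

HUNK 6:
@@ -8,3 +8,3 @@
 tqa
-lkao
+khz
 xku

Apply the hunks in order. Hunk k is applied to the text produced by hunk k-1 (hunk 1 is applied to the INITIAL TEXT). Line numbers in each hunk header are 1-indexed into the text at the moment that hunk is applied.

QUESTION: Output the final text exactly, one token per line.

Answer: tkdh
fzfb
bngwz
mfa
vdlty
jcs
rrx
tqa
khz
xku
aci
fhc

Derivation:
Hunk 1: at line 5 remove [qzytd,spabn,mdie] add [dvhb,qui,xku] -> 10 lines: tkdh fzfb bngwz mfa xnpr dvhb qui xku hzhr fhc
Hunk 2: at line 5 remove [qui] add [zkdhf,lkao] -> 11 lines: tkdh fzfb bngwz mfa xnpr dvhb zkdhf lkao xku hzhr fhc
Hunk 3: at line 4 remove [xnpr,dvhb] add [vdlty,jcs] -> 11 lines: tkdh fzfb bngwz mfa vdlty jcs zkdhf lkao xku hzhr fhc
Hunk 4: at line 9 remove [hzhr] add [aci] -> 11 lines: tkdh fzfb bngwz mfa vdlty jcs zkdhf lkao xku aci fhc
Hunk 5: at line 5 remove [zkdhf] add [rrx,tqa] -> 12 lines: tkdh fzfb bngwz mfa vdlty jcs rrx tqa lkao xku aci fhc
Hunk 6: at line 8 remove [lkao] add [khz] -> 12 lines: tkdh fzfb bngwz mfa vdlty jcs rrx tqa khz xku aci fhc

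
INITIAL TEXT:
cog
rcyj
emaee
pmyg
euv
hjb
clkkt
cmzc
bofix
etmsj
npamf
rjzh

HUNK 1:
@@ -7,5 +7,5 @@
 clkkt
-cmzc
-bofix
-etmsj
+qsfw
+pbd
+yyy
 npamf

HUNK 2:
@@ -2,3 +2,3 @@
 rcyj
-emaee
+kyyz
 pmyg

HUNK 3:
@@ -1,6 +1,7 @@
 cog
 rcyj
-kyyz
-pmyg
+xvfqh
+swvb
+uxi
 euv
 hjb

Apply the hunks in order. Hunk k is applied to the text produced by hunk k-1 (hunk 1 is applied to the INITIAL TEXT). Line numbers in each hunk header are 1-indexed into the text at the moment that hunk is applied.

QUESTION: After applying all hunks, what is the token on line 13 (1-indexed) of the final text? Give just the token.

Answer: rjzh

Derivation:
Hunk 1: at line 7 remove [cmzc,bofix,etmsj] add [qsfw,pbd,yyy] -> 12 lines: cog rcyj emaee pmyg euv hjb clkkt qsfw pbd yyy npamf rjzh
Hunk 2: at line 2 remove [emaee] add [kyyz] -> 12 lines: cog rcyj kyyz pmyg euv hjb clkkt qsfw pbd yyy npamf rjzh
Hunk 3: at line 1 remove [kyyz,pmyg] add [xvfqh,swvb,uxi] -> 13 lines: cog rcyj xvfqh swvb uxi euv hjb clkkt qsfw pbd yyy npamf rjzh
Final line 13: rjzh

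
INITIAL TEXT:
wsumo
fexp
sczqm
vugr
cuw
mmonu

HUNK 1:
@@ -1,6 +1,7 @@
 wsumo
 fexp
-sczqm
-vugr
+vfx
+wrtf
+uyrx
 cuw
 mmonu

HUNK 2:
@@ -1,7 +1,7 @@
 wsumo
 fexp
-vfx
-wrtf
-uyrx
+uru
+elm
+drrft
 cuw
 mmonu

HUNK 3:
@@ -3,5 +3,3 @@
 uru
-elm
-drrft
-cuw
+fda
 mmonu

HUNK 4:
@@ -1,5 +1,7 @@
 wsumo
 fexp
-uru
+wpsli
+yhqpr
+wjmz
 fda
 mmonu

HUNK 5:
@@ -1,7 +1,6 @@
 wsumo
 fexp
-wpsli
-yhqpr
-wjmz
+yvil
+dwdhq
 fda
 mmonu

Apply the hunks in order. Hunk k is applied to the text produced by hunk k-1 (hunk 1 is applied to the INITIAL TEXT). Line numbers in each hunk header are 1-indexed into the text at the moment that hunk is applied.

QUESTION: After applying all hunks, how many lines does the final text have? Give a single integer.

Answer: 6

Derivation:
Hunk 1: at line 1 remove [sczqm,vugr] add [vfx,wrtf,uyrx] -> 7 lines: wsumo fexp vfx wrtf uyrx cuw mmonu
Hunk 2: at line 1 remove [vfx,wrtf,uyrx] add [uru,elm,drrft] -> 7 lines: wsumo fexp uru elm drrft cuw mmonu
Hunk 3: at line 3 remove [elm,drrft,cuw] add [fda] -> 5 lines: wsumo fexp uru fda mmonu
Hunk 4: at line 1 remove [uru] add [wpsli,yhqpr,wjmz] -> 7 lines: wsumo fexp wpsli yhqpr wjmz fda mmonu
Hunk 5: at line 1 remove [wpsli,yhqpr,wjmz] add [yvil,dwdhq] -> 6 lines: wsumo fexp yvil dwdhq fda mmonu
Final line count: 6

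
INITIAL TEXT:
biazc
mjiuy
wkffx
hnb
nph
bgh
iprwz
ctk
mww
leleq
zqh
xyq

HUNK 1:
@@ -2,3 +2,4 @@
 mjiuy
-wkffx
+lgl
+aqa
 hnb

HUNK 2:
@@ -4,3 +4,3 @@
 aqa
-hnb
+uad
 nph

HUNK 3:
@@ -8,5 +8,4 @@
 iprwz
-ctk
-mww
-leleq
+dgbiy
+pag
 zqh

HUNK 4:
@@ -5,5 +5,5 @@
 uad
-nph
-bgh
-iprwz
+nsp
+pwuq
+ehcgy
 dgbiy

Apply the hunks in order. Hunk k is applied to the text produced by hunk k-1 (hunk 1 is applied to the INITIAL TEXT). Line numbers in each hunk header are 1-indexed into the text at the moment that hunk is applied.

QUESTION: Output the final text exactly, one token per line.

Answer: biazc
mjiuy
lgl
aqa
uad
nsp
pwuq
ehcgy
dgbiy
pag
zqh
xyq

Derivation:
Hunk 1: at line 2 remove [wkffx] add [lgl,aqa] -> 13 lines: biazc mjiuy lgl aqa hnb nph bgh iprwz ctk mww leleq zqh xyq
Hunk 2: at line 4 remove [hnb] add [uad] -> 13 lines: biazc mjiuy lgl aqa uad nph bgh iprwz ctk mww leleq zqh xyq
Hunk 3: at line 8 remove [ctk,mww,leleq] add [dgbiy,pag] -> 12 lines: biazc mjiuy lgl aqa uad nph bgh iprwz dgbiy pag zqh xyq
Hunk 4: at line 5 remove [nph,bgh,iprwz] add [nsp,pwuq,ehcgy] -> 12 lines: biazc mjiuy lgl aqa uad nsp pwuq ehcgy dgbiy pag zqh xyq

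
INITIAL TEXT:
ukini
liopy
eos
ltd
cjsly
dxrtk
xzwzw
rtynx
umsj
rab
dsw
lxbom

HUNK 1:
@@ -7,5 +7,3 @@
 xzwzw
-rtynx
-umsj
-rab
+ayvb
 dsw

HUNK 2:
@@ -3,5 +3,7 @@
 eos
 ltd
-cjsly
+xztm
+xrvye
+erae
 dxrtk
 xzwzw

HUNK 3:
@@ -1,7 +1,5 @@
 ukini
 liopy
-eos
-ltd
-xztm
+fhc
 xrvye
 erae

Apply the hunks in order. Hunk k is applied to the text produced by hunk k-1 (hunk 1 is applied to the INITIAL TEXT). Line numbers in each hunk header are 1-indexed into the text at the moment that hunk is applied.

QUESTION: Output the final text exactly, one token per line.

Answer: ukini
liopy
fhc
xrvye
erae
dxrtk
xzwzw
ayvb
dsw
lxbom

Derivation:
Hunk 1: at line 7 remove [rtynx,umsj,rab] add [ayvb] -> 10 lines: ukini liopy eos ltd cjsly dxrtk xzwzw ayvb dsw lxbom
Hunk 2: at line 3 remove [cjsly] add [xztm,xrvye,erae] -> 12 lines: ukini liopy eos ltd xztm xrvye erae dxrtk xzwzw ayvb dsw lxbom
Hunk 3: at line 1 remove [eos,ltd,xztm] add [fhc] -> 10 lines: ukini liopy fhc xrvye erae dxrtk xzwzw ayvb dsw lxbom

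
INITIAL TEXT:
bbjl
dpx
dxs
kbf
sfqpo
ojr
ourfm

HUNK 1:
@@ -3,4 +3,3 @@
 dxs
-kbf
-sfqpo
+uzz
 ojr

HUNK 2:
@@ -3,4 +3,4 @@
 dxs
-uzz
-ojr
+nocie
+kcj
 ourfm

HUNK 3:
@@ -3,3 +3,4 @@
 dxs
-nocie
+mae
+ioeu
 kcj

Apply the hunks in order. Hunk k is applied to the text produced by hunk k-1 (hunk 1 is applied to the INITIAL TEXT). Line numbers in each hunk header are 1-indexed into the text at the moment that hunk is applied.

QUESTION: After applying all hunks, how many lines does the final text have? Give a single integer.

Answer: 7

Derivation:
Hunk 1: at line 3 remove [kbf,sfqpo] add [uzz] -> 6 lines: bbjl dpx dxs uzz ojr ourfm
Hunk 2: at line 3 remove [uzz,ojr] add [nocie,kcj] -> 6 lines: bbjl dpx dxs nocie kcj ourfm
Hunk 3: at line 3 remove [nocie] add [mae,ioeu] -> 7 lines: bbjl dpx dxs mae ioeu kcj ourfm
Final line count: 7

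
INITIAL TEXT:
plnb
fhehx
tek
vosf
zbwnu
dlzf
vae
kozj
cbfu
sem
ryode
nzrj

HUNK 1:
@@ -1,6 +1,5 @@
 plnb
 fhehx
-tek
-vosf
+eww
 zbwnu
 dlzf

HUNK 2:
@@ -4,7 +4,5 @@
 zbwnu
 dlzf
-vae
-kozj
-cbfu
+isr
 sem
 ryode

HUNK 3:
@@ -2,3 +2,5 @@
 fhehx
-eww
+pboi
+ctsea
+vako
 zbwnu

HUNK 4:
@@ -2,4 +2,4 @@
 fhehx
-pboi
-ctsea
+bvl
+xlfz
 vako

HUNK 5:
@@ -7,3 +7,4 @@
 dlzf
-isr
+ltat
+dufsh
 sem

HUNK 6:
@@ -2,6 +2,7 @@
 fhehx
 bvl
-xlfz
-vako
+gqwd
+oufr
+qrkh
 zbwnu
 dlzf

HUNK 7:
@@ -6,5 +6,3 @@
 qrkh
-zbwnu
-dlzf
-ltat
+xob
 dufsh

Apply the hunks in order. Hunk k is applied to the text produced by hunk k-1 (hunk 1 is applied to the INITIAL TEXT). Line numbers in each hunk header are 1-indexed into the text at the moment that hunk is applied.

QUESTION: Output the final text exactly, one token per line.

Answer: plnb
fhehx
bvl
gqwd
oufr
qrkh
xob
dufsh
sem
ryode
nzrj

Derivation:
Hunk 1: at line 1 remove [tek,vosf] add [eww] -> 11 lines: plnb fhehx eww zbwnu dlzf vae kozj cbfu sem ryode nzrj
Hunk 2: at line 4 remove [vae,kozj,cbfu] add [isr] -> 9 lines: plnb fhehx eww zbwnu dlzf isr sem ryode nzrj
Hunk 3: at line 2 remove [eww] add [pboi,ctsea,vako] -> 11 lines: plnb fhehx pboi ctsea vako zbwnu dlzf isr sem ryode nzrj
Hunk 4: at line 2 remove [pboi,ctsea] add [bvl,xlfz] -> 11 lines: plnb fhehx bvl xlfz vako zbwnu dlzf isr sem ryode nzrj
Hunk 5: at line 7 remove [isr] add [ltat,dufsh] -> 12 lines: plnb fhehx bvl xlfz vako zbwnu dlzf ltat dufsh sem ryode nzrj
Hunk 6: at line 2 remove [xlfz,vako] add [gqwd,oufr,qrkh] -> 13 lines: plnb fhehx bvl gqwd oufr qrkh zbwnu dlzf ltat dufsh sem ryode nzrj
Hunk 7: at line 6 remove [zbwnu,dlzf,ltat] add [xob] -> 11 lines: plnb fhehx bvl gqwd oufr qrkh xob dufsh sem ryode nzrj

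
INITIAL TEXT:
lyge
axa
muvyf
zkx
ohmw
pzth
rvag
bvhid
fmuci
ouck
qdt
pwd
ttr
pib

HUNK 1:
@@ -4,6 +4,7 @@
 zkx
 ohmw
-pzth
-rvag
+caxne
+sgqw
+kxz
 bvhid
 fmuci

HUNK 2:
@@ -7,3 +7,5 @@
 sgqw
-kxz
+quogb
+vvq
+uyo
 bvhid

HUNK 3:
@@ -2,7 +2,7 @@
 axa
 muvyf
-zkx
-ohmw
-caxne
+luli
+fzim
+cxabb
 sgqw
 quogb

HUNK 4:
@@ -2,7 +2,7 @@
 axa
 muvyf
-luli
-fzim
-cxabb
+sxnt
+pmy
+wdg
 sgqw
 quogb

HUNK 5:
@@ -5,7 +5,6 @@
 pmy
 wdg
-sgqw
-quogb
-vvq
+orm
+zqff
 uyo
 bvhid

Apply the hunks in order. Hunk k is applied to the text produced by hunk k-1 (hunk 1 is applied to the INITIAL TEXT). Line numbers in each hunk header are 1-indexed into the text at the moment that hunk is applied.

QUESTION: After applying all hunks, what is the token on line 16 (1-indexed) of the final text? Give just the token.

Hunk 1: at line 4 remove [pzth,rvag] add [caxne,sgqw,kxz] -> 15 lines: lyge axa muvyf zkx ohmw caxne sgqw kxz bvhid fmuci ouck qdt pwd ttr pib
Hunk 2: at line 7 remove [kxz] add [quogb,vvq,uyo] -> 17 lines: lyge axa muvyf zkx ohmw caxne sgqw quogb vvq uyo bvhid fmuci ouck qdt pwd ttr pib
Hunk 3: at line 2 remove [zkx,ohmw,caxne] add [luli,fzim,cxabb] -> 17 lines: lyge axa muvyf luli fzim cxabb sgqw quogb vvq uyo bvhid fmuci ouck qdt pwd ttr pib
Hunk 4: at line 2 remove [luli,fzim,cxabb] add [sxnt,pmy,wdg] -> 17 lines: lyge axa muvyf sxnt pmy wdg sgqw quogb vvq uyo bvhid fmuci ouck qdt pwd ttr pib
Hunk 5: at line 5 remove [sgqw,quogb,vvq] add [orm,zqff] -> 16 lines: lyge axa muvyf sxnt pmy wdg orm zqff uyo bvhid fmuci ouck qdt pwd ttr pib
Final line 16: pib

Answer: pib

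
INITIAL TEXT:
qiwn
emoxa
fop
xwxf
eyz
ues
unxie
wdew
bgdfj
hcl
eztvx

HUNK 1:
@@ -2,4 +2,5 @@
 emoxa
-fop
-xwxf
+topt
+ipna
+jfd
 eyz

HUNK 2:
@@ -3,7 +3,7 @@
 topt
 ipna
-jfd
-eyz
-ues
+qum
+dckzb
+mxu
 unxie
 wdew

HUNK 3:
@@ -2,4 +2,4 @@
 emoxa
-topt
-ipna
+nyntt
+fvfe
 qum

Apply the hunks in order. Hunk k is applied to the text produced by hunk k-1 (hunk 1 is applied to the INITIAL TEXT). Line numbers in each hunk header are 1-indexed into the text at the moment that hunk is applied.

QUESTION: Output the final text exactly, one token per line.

Answer: qiwn
emoxa
nyntt
fvfe
qum
dckzb
mxu
unxie
wdew
bgdfj
hcl
eztvx

Derivation:
Hunk 1: at line 2 remove [fop,xwxf] add [topt,ipna,jfd] -> 12 lines: qiwn emoxa topt ipna jfd eyz ues unxie wdew bgdfj hcl eztvx
Hunk 2: at line 3 remove [jfd,eyz,ues] add [qum,dckzb,mxu] -> 12 lines: qiwn emoxa topt ipna qum dckzb mxu unxie wdew bgdfj hcl eztvx
Hunk 3: at line 2 remove [topt,ipna] add [nyntt,fvfe] -> 12 lines: qiwn emoxa nyntt fvfe qum dckzb mxu unxie wdew bgdfj hcl eztvx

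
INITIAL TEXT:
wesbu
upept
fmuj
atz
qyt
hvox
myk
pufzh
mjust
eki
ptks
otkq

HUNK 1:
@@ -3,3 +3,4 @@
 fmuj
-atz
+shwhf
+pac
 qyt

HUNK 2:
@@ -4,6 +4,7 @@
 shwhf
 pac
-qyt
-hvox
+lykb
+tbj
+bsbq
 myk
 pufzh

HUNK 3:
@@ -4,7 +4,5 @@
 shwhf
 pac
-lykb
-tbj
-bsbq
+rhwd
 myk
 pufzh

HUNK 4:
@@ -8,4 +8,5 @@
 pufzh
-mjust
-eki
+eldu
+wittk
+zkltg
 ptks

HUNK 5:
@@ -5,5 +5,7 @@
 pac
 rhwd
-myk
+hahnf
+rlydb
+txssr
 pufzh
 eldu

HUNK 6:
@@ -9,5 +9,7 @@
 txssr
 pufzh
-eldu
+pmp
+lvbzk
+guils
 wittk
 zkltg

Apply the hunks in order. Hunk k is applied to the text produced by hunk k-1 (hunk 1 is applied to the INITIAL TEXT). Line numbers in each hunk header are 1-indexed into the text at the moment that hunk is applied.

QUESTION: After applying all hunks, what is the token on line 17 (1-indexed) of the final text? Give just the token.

Answer: otkq

Derivation:
Hunk 1: at line 3 remove [atz] add [shwhf,pac] -> 13 lines: wesbu upept fmuj shwhf pac qyt hvox myk pufzh mjust eki ptks otkq
Hunk 2: at line 4 remove [qyt,hvox] add [lykb,tbj,bsbq] -> 14 lines: wesbu upept fmuj shwhf pac lykb tbj bsbq myk pufzh mjust eki ptks otkq
Hunk 3: at line 4 remove [lykb,tbj,bsbq] add [rhwd] -> 12 lines: wesbu upept fmuj shwhf pac rhwd myk pufzh mjust eki ptks otkq
Hunk 4: at line 8 remove [mjust,eki] add [eldu,wittk,zkltg] -> 13 lines: wesbu upept fmuj shwhf pac rhwd myk pufzh eldu wittk zkltg ptks otkq
Hunk 5: at line 5 remove [myk] add [hahnf,rlydb,txssr] -> 15 lines: wesbu upept fmuj shwhf pac rhwd hahnf rlydb txssr pufzh eldu wittk zkltg ptks otkq
Hunk 6: at line 9 remove [eldu] add [pmp,lvbzk,guils] -> 17 lines: wesbu upept fmuj shwhf pac rhwd hahnf rlydb txssr pufzh pmp lvbzk guils wittk zkltg ptks otkq
Final line 17: otkq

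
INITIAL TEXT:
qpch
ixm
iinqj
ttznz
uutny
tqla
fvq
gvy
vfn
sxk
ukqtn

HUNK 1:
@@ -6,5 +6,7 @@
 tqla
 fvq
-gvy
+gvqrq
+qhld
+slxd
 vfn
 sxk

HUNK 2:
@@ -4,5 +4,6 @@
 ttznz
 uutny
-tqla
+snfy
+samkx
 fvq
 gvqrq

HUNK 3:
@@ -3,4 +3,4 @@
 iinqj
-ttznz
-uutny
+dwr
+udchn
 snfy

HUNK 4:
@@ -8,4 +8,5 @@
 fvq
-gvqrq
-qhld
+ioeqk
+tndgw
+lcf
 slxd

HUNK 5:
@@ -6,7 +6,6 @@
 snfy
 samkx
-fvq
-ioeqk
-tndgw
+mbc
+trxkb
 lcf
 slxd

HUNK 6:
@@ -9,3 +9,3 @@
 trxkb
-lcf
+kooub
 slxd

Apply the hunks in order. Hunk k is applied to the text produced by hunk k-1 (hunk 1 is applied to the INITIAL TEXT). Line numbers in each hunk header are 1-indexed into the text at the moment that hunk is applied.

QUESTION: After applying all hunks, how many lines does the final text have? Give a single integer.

Answer: 14

Derivation:
Hunk 1: at line 6 remove [gvy] add [gvqrq,qhld,slxd] -> 13 lines: qpch ixm iinqj ttznz uutny tqla fvq gvqrq qhld slxd vfn sxk ukqtn
Hunk 2: at line 4 remove [tqla] add [snfy,samkx] -> 14 lines: qpch ixm iinqj ttznz uutny snfy samkx fvq gvqrq qhld slxd vfn sxk ukqtn
Hunk 3: at line 3 remove [ttznz,uutny] add [dwr,udchn] -> 14 lines: qpch ixm iinqj dwr udchn snfy samkx fvq gvqrq qhld slxd vfn sxk ukqtn
Hunk 4: at line 8 remove [gvqrq,qhld] add [ioeqk,tndgw,lcf] -> 15 lines: qpch ixm iinqj dwr udchn snfy samkx fvq ioeqk tndgw lcf slxd vfn sxk ukqtn
Hunk 5: at line 6 remove [fvq,ioeqk,tndgw] add [mbc,trxkb] -> 14 lines: qpch ixm iinqj dwr udchn snfy samkx mbc trxkb lcf slxd vfn sxk ukqtn
Hunk 6: at line 9 remove [lcf] add [kooub] -> 14 lines: qpch ixm iinqj dwr udchn snfy samkx mbc trxkb kooub slxd vfn sxk ukqtn
Final line count: 14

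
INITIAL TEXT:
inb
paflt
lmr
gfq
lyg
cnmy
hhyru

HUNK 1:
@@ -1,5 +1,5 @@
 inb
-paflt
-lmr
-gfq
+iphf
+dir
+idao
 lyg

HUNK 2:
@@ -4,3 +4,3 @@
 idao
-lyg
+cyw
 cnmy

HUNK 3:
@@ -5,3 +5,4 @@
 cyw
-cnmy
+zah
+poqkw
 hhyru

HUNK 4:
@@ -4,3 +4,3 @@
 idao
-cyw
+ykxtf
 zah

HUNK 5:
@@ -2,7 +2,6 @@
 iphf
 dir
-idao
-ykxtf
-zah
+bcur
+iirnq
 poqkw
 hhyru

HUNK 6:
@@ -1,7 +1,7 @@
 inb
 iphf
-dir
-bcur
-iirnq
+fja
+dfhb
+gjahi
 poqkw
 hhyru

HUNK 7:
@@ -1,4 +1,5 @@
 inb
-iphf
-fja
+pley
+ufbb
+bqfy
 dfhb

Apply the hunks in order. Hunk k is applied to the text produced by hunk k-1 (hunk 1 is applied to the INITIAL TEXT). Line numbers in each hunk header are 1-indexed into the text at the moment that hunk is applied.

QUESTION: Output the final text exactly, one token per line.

Hunk 1: at line 1 remove [paflt,lmr,gfq] add [iphf,dir,idao] -> 7 lines: inb iphf dir idao lyg cnmy hhyru
Hunk 2: at line 4 remove [lyg] add [cyw] -> 7 lines: inb iphf dir idao cyw cnmy hhyru
Hunk 3: at line 5 remove [cnmy] add [zah,poqkw] -> 8 lines: inb iphf dir idao cyw zah poqkw hhyru
Hunk 4: at line 4 remove [cyw] add [ykxtf] -> 8 lines: inb iphf dir idao ykxtf zah poqkw hhyru
Hunk 5: at line 2 remove [idao,ykxtf,zah] add [bcur,iirnq] -> 7 lines: inb iphf dir bcur iirnq poqkw hhyru
Hunk 6: at line 1 remove [dir,bcur,iirnq] add [fja,dfhb,gjahi] -> 7 lines: inb iphf fja dfhb gjahi poqkw hhyru
Hunk 7: at line 1 remove [iphf,fja] add [pley,ufbb,bqfy] -> 8 lines: inb pley ufbb bqfy dfhb gjahi poqkw hhyru

Answer: inb
pley
ufbb
bqfy
dfhb
gjahi
poqkw
hhyru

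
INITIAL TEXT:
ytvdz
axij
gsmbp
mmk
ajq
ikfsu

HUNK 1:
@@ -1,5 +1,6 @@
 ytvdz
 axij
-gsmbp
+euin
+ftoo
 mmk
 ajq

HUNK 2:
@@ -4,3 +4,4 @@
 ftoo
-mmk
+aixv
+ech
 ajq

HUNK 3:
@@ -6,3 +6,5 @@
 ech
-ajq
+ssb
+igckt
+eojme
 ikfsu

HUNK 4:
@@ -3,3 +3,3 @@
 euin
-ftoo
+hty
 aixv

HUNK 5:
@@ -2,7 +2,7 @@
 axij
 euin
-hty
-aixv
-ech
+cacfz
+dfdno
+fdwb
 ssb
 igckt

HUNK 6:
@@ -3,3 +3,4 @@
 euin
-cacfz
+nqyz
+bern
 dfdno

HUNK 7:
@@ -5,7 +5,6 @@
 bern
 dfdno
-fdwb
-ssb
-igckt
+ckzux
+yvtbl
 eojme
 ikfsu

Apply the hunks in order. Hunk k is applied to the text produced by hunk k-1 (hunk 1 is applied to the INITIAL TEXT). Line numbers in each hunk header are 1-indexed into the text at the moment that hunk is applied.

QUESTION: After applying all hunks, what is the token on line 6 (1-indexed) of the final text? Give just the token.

Answer: dfdno

Derivation:
Hunk 1: at line 1 remove [gsmbp] add [euin,ftoo] -> 7 lines: ytvdz axij euin ftoo mmk ajq ikfsu
Hunk 2: at line 4 remove [mmk] add [aixv,ech] -> 8 lines: ytvdz axij euin ftoo aixv ech ajq ikfsu
Hunk 3: at line 6 remove [ajq] add [ssb,igckt,eojme] -> 10 lines: ytvdz axij euin ftoo aixv ech ssb igckt eojme ikfsu
Hunk 4: at line 3 remove [ftoo] add [hty] -> 10 lines: ytvdz axij euin hty aixv ech ssb igckt eojme ikfsu
Hunk 5: at line 2 remove [hty,aixv,ech] add [cacfz,dfdno,fdwb] -> 10 lines: ytvdz axij euin cacfz dfdno fdwb ssb igckt eojme ikfsu
Hunk 6: at line 3 remove [cacfz] add [nqyz,bern] -> 11 lines: ytvdz axij euin nqyz bern dfdno fdwb ssb igckt eojme ikfsu
Hunk 7: at line 5 remove [fdwb,ssb,igckt] add [ckzux,yvtbl] -> 10 lines: ytvdz axij euin nqyz bern dfdno ckzux yvtbl eojme ikfsu
Final line 6: dfdno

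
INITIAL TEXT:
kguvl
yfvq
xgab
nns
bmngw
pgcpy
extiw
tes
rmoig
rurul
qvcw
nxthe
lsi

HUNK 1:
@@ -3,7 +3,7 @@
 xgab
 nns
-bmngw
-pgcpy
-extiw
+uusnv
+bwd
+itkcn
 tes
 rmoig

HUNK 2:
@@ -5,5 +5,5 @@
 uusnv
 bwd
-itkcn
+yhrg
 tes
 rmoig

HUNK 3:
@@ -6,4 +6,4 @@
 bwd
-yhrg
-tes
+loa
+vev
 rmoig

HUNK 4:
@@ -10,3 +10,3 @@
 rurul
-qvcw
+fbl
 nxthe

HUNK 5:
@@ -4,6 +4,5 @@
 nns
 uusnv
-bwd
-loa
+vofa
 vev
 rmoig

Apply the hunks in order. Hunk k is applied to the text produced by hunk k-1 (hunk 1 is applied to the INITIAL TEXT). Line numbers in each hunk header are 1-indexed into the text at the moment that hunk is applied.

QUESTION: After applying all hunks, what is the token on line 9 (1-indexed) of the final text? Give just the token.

Answer: rurul

Derivation:
Hunk 1: at line 3 remove [bmngw,pgcpy,extiw] add [uusnv,bwd,itkcn] -> 13 lines: kguvl yfvq xgab nns uusnv bwd itkcn tes rmoig rurul qvcw nxthe lsi
Hunk 2: at line 5 remove [itkcn] add [yhrg] -> 13 lines: kguvl yfvq xgab nns uusnv bwd yhrg tes rmoig rurul qvcw nxthe lsi
Hunk 3: at line 6 remove [yhrg,tes] add [loa,vev] -> 13 lines: kguvl yfvq xgab nns uusnv bwd loa vev rmoig rurul qvcw nxthe lsi
Hunk 4: at line 10 remove [qvcw] add [fbl] -> 13 lines: kguvl yfvq xgab nns uusnv bwd loa vev rmoig rurul fbl nxthe lsi
Hunk 5: at line 4 remove [bwd,loa] add [vofa] -> 12 lines: kguvl yfvq xgab nns uusnv vofa vev rmoig rurul fbl nxthe lsi
Final line 9: rurul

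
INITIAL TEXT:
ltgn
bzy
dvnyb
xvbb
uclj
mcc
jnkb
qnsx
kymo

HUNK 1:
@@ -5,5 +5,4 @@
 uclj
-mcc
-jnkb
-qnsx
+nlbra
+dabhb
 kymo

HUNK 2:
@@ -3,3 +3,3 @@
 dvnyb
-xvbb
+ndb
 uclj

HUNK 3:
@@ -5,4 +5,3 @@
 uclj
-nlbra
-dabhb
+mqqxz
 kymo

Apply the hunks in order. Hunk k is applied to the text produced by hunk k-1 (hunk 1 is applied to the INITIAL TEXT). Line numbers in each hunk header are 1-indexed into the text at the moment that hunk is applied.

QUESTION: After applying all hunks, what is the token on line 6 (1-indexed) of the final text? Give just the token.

Answer: mqqxz

Derivation:
Hunk 1: at line 5 remove [mcc,jnkb,qnsx] add [nlbra,dabhb] -> 8 lines: ltgn bzy dvnyb xvbb uclj nlbra dabhb kymo
Hunk 2: at line 3 remove [xvbb] add [ndb] -> 8 lines: ltgn bzy dvnyb ndb uclj nlbra dabhb kymo
Hunk 3: at line 5 remove [nlbra,dabhb] add [mqqxz] -> 7 lines: ltgn bzy dvnyb ndb uclj mqqxz kymo
Final line 6: mqqxz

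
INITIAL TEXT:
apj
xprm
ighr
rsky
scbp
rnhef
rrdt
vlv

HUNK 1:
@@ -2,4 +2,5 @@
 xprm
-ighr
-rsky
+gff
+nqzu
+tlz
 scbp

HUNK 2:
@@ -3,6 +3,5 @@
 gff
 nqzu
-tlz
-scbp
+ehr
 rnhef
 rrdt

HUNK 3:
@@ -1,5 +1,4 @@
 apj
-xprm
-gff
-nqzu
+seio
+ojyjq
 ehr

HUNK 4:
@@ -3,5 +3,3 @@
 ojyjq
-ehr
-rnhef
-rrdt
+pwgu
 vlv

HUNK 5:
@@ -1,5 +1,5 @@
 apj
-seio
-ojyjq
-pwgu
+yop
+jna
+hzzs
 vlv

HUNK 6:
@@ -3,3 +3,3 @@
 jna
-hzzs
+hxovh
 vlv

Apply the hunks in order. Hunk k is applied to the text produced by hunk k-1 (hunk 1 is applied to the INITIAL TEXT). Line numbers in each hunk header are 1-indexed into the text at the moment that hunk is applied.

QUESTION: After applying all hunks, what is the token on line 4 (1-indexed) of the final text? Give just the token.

Answer: hxovh

Derivation:
Hunk 1: at line 2 remove [ighr,rsky] add [gff,nqzu,tlz] -> 9 lines: apj xprm gff nqzu tlz scbp rnhef rrdt vlv
Hunk 2: at line 3 remove [tlz,scbp] add [ehr] -> 8 lines: apj xprm gff nqzu ehr rnhef rrdt vlv
Hunk 3: at line 1 remove [xprm,gff,nqzu] add [seio,ojyjq] -> 7 lines: apj seio ojyjq ehr rnhef rrdt vlv
Hunk 4: at line 3 remove [ehr,rnhef,rrdt] add [pwgu] -> 5 lines: apj seio ojyjq pwgu vlv
Hunk 5: at line 1 remove [seio,ojyjq,pwgu] add [yop,jna,hzzs] -> 5 lines: apj yop jna hzzs vlv
Hunk 6: at line 3 remove [hzzs] add [hxovh] -> 5 lines: apj yop jna hxovh vlv
Final line 4: hxovh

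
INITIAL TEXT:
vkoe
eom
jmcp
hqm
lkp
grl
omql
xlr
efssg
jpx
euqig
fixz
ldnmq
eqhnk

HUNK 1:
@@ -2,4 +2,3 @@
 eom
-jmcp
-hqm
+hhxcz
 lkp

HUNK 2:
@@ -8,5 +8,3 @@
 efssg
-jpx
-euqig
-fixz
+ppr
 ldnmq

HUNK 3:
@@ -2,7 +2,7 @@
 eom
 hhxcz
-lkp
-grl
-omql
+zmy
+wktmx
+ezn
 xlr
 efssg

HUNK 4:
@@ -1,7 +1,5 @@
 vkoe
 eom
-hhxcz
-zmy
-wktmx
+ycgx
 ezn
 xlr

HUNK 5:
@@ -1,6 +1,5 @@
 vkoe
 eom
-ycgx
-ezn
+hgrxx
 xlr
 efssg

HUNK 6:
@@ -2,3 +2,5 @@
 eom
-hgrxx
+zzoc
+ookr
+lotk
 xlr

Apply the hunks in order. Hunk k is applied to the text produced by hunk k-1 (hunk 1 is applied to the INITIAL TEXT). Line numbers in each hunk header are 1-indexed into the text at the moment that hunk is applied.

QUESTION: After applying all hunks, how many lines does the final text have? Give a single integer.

Answer: 10

Derivation:
Hunk 1: at line 2 remove [jmcp,hqm] add [hhxcz] -> 13 lines: vkoe eom hhxcz lkp grl omql xlr efssg jpx euqig fixz ldnmq eqhnk
Hunk 2: at line 8 remove [jpx,euqig,fixz] add [ppr] -> 11 lines: vkoe eom hhxcz lkp grl omql xlr efssg ppr ldnmq eqhnk
Hunk 3: at line 2 remove [lkp,grl,omql] add [zmy,wktmx,ezn] -> 11 lines: vkoe eom hhxcz zmy wktmx ezn xlr efssg ppr ldnmq eqhnk
Hunk 4: at line 1 remove [hhxcz,zmy,wktmx] add [ycgx] -> 9 lines: vkoe eom ycgx ezn xlr efssg ppr ldnmq eqhnk
Hunk 5: at line 1 remove [ycgx,ezn] add [hgrxx] -> 8 lines: vkoe eom hgrxx xlr efssg ppr ldnmq eqhnk
Hunk 6: at line 2 remove [hgrxx] add [zzoc,ookr,lotk] -> 10 lines: vkoe eom zzoc ookr lotk xlr efssg ppr ldnmq eqhnk
Final line count: 10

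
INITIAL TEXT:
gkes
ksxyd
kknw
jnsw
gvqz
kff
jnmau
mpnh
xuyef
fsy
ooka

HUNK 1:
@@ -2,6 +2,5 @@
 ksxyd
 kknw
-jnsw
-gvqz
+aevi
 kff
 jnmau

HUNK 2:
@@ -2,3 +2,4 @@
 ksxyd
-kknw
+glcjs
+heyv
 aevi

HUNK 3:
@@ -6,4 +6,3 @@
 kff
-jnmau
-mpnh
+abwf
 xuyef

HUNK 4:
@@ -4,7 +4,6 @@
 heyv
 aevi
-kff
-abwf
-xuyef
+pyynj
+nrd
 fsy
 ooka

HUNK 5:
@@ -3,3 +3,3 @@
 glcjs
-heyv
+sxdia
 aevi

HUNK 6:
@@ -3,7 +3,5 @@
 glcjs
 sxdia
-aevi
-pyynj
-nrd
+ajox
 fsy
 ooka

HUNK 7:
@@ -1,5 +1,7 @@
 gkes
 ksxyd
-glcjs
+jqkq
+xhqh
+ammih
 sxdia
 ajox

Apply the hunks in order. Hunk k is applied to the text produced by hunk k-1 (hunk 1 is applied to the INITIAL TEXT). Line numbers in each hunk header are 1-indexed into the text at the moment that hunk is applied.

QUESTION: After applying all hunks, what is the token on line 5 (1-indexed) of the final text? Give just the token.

Answer: ammih

Derivation:
Hunk 1: at line 2 remove [jnsw,gvqz] add [aevi] -> 10 lines: gkes ksxyd kknw aevi kff jnmau mpnh xuyef fsy ooka
Hunk 2: at line 2 remove [kknw] add [glcjs,heyv] -> 11 lines: gkes ksxyd glcjs heyv aevi kff jnmau mpnh xuyef fsy ooka
Hunk 3: at line 6 remove [jnmau,mpnh] add [abwf] -> 10 lines: gkes ksxyd glcjs heyv aevi kff abwf xuyef fsy ooka
Hunk 4: at line 4 remove [kff,abwf,xuyef] add [pyynj,nrd] -> 9 lines: gkes ksxyd glcjs heyv aevi pyynj nrd fsy ooka
Hunk 5: at line 3 remove [heyv] add [sxdia] -> 9 lines: gkes ksxyd glcjs sxdia aevi pyynj nrd fsy ooka
Hunk 6: at line 3 remove [aevi,pyynj,nrd] add [ajox] -> 7 lines: gkes ksxyd glcjs sxdia ajox fsy ooka
Hunk 7: at line 1 remove [glcjs] add [jqkq,xhqh,ammih] -> 9 lines: gkes ksxyd jqkq xhqh ammih sxdia ajox fsy ooka
Final line 5: ammih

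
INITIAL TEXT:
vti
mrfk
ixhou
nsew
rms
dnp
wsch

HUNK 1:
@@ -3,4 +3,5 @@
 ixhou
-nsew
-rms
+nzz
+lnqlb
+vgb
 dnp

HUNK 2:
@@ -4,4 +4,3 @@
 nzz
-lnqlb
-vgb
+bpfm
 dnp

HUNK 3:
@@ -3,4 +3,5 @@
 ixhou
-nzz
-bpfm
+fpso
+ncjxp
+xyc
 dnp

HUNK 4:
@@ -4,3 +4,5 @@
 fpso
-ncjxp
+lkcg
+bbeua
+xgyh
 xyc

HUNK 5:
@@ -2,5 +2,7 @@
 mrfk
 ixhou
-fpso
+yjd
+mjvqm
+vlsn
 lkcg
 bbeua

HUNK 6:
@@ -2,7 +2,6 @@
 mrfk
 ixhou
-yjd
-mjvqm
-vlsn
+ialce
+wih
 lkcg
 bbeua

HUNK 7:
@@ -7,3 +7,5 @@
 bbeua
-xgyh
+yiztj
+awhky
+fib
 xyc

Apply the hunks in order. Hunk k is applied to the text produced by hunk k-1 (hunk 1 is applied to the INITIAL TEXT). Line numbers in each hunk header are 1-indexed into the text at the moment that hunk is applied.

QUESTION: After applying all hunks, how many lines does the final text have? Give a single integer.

Hunk 1: at line 3 remove [nsew,rms] add [nzz,lnqlb,vgb] -> 8 lines: vti mrfk ixhou nzz lnqlb vgb dnp wsch
Hunk 2: at line 4 remove [lnqlb,vgb] add [bpfm] -> 7 lines: vti mrfk ixhou nzz bpfm dnp wsch
Hunk 3: at line 3 remove [nzz,bpfm] add [fpso,ncjxp,xyc] -> 8 lines: vti mrfk ixhou fpso ncjxp xyc dnp wsch
Hunk 4: at line 4 remove [ncjxp] add [lkcg,bbeua,xgyh] -> 10 lines: vti mrfk ixhou fpso lkcg bbeua xgyh xyc dnp wsch
Hunk 5: at line 2 remove [fpso] add [yjd,mjvqm,vlsn] -> 12 lines: vti mrfk ixhou yjd mjvqm vlsn lkcg bbeua xgyh xyc dnp wsch
Hunk 6: at line 2 remove [yjd,mjvqm,vlsn] add [ialce,wih] -> 11 lines: vti mrfk ixhou ialce wih lkcg bbeua xgyh xyc dnp wsch
Hunk 7: at line 7 remove [xgyh] add [yiztj,awhky,fib] -> 13 lines: vti mrfk ixhou ialce wih lkcg bbeua yiztj awhky fib xyc dnp wsch
Final line count: 13

Answer: 13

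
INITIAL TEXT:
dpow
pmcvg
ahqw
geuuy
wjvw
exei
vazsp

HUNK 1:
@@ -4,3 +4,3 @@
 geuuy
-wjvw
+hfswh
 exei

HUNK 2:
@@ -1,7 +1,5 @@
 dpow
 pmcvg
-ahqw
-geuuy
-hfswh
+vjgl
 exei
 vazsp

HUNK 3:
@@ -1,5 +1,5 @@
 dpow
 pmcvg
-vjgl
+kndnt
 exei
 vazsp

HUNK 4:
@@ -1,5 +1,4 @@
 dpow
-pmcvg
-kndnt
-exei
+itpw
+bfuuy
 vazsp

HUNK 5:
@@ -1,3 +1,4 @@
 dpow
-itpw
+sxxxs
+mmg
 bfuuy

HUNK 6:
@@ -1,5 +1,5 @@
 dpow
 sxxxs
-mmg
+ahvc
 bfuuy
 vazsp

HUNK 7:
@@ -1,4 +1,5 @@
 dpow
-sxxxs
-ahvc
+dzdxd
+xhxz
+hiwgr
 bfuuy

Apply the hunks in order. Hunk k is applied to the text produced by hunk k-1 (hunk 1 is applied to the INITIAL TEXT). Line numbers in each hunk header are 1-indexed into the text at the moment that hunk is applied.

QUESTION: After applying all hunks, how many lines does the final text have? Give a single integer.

Hunk 1: at line 4 remove [wjvw] add [hfswh] -> 7 lines: dpow pmcvg ahqw geuuy hfswh exei vazsp
Hunk 2: at line 1 remove [ahqw,geuuy,hfswh] add [vjgl] -> 5 lines: dpow pmcvg vjgl exei vazsp
Hunk 3: at line 1 remove [vjgl] add [kndnt] -> 5 lines: dpow pmcvg kndnt exei vazsp
Hunk 4: at line 1 remove [pmcvg,kndnt,exei] add [itpw,bfuuy] -> 4 lines: dpow itpw bfuuy vazsp
Hunk 5: at line 1 remove [itpw] add [sxxxs,mmg] -> 5 lines: dpow sxxxs mmg bfuuy vazsp
Hunk 6: at line 1 remove [mmg] add [ahvc] -> 5 lines: dpow sxxxs ahvc bfuuy vazsp
Hunk 7: at line 1 remove [sxxxs,ahvc] add [dzdxd,xhxz,hiwgr] -> 6 lines: dpow dzdxd xhxz hiwgr bfuuy vazsp
Final line count: 6

Answer: 6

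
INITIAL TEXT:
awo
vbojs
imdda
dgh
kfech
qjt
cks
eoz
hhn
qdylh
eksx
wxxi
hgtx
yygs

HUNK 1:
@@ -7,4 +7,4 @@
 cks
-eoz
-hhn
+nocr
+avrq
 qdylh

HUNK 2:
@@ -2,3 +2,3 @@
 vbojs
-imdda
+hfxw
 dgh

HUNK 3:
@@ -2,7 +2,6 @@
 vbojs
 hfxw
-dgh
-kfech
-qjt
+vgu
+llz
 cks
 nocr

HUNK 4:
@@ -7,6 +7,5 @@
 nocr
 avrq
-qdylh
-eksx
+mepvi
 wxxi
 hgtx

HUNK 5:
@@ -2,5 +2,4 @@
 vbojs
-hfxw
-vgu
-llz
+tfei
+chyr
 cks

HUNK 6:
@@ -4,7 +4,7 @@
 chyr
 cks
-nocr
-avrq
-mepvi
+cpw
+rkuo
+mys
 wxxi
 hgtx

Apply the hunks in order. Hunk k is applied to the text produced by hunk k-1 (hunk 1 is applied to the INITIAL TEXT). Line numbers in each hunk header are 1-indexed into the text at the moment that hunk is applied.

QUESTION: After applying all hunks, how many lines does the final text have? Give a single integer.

Hunk 1: at line 7 remove [eoz,hhn] add [nocr,avrq] -> 14 lines: awo vbojs imdda dgh kfech qjt cks nocr avrq qdylh eksx wxxi hgtx yygs
Hunk 2: at line 2 remove [imdda] add [hfxw] -> 14 lines: awo vbojs hfxw dgh kfech qjt cks nocr avrq qdylh eksx wxxi hgtx yygs
Hunk 3: at line 2 remove [dgh,kfech,qjt] add [vgu,llz] -> 13 lines: awo vbojs hfxw vgu llz cks nocr avrq qdylh eksx wxxi hgtx yygs
Hunk 4: at line 7 remove [qdylh,eksx] add [mepvi] -> 12 lines: awo vbojs hfxw vgu llz cks nocr avrq mepvi wxxi hgtx yygs
Hunk 5: at line 2 remove [hfxw,vgu,llz] add [tfei,chyr] -> 11 lines: awo vbojs tfei chyr cks nocr avrq mepvi wxxi hgtx yygs
Hunk 6: at line 4 remove [nocr,avrq,mepvi] add [cpw,rkuo,mys] -> 11 lines: awo vbojs tfei chyr cks cpw rkuo mys wxxi hgtx yygs
Final line count: 11

Answer: 11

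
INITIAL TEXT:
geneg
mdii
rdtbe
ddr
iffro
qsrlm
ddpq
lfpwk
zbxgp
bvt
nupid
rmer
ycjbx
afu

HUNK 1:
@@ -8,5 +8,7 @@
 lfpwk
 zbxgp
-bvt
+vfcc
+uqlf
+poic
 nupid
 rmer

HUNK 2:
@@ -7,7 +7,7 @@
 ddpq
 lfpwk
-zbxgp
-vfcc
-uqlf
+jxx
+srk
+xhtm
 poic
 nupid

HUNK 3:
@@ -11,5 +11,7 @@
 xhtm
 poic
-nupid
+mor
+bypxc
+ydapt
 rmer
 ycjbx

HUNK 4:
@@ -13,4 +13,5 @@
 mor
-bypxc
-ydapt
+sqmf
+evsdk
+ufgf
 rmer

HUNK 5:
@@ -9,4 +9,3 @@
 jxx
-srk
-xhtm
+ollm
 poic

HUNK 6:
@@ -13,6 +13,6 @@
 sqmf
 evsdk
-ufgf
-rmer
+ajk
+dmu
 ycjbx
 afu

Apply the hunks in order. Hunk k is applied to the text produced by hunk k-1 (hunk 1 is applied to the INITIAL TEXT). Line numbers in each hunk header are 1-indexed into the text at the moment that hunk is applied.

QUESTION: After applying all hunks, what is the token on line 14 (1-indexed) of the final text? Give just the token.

Hunk 1: at line 8 remove [bvt] add [vfcc,uqlf,poic] -> 16 lines: geneg mdii rdtbe ddr iffro qsrlm ddpq lfpwk zbxgp vfcc uqlf poic nupid rmer ycjbx afu
Hunk 2: at line 7 remove [zbxgp,vfcc,uqlf] add [jxx,srk,xhtm] -> 16 lines: geneg mdii rdtbe ddr iffro qsrlm ddpq lfpwk jxx srk xhtm poic nupid rmer ycjbx afu
Hunk 3: at line 11 remove [nupid] add [mor,bypxc,ydapt] -> 18 lines: geneg mdii rdtbe ddr iffro qsrlm ddpq lfpwk jxx srk xhtm poic mor bypxc ydapt rmer ycjbx afu
Hunk 4: at line 13 remove [bypxc,ydapt] add [sqmf,evsdk,ufgf] -> 19 lines: geneg mdii rdtbe ddr iffro qsrlm ddpq lfpwk jxx srk xhtm poic mor sqmf evsdk ufgf rmer ycjbx afu
Hunk 5: at line 9 remove [srk,xhtm] add [ollm] -> 18 lines: geneg mdii rdtbe ddr iffro qsrlm ddpq lfpwk jxx ollm poic mor sqmf evsdk ufgf rmer ycjbx afu
Hunk 6: at line 13 remove [ufgf,rmer] add [ajk,dmu] -> 18 lines: geneg mdii rdtbe ddr iffro qsrlm ddpq lfpwk jxx ollm poic mor sqmf evsdk ajk dmu ycjbx afu
Final line 14: evsdk

Answer: evsdk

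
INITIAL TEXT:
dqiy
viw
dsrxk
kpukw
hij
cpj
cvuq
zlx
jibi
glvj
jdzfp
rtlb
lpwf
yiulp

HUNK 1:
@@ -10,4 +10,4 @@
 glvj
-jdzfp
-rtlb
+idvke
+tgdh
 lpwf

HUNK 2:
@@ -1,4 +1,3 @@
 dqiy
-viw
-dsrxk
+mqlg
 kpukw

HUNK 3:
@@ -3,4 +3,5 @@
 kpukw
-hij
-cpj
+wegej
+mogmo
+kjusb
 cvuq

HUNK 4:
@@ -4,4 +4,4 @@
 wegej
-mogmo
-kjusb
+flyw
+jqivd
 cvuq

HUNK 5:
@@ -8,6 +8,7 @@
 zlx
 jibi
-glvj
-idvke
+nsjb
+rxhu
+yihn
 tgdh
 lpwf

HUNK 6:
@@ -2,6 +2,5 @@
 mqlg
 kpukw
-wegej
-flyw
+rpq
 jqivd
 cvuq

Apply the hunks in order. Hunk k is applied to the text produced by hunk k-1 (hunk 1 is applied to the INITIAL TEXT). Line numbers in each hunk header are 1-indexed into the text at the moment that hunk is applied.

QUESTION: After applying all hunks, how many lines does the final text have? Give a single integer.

Answer: 14

Derivation:
Hunk 1: at line 10 remove [jdzfp,rtlb] add [idvke,tgdh] -> 14 lines: dqiy viw dsrxk kpukw hij cpj cvuq zlx jibi glvj idvke tgdh lpwf yiulp
Hunk 2: at line 1 remove [viw,dsrxk] add [mqlg] -> 13 lines: dqiy mqlg kpukw hij cpj cvuq zlx jibi glvj idvke tgdh lpwf yiulp
Hunk 3: at line 3 remove [hij,cpj] add [wegej,mogmo,kjusb] -> 14 lines: dqiy mqlg kpukw wegej mogmo kjusb cvuq zlx jibi glvj idvke tgdh lpwf yiulp
Hunk 4: at line 4 remove [mogmo,kjusb] add [flyw,jqivd] -> 14 lines: dqiy mqlg kpukw wegej flyw jqivd cvuq zlx jibi glvj idvke tgdh lpwf yiulp
Hunk 5: at line 8 remove [glvj,idvke] add [nsjb,rxhu,yihn] -> 15 lines: dqiy mqlg kpukw wegej flyw jqivd cvuq zlx jibi nsjb rxhu yihn tgdh lpwf yiulp
Hunk 6: at line 2 remove [wegej,flyw] add [rpq] -> 14 lines: dqiy mqlg kpukw rpq jqivd cvuq zlx jibi nsjb rxhu yihn tgdh lpwf yiulp
Final line count: 14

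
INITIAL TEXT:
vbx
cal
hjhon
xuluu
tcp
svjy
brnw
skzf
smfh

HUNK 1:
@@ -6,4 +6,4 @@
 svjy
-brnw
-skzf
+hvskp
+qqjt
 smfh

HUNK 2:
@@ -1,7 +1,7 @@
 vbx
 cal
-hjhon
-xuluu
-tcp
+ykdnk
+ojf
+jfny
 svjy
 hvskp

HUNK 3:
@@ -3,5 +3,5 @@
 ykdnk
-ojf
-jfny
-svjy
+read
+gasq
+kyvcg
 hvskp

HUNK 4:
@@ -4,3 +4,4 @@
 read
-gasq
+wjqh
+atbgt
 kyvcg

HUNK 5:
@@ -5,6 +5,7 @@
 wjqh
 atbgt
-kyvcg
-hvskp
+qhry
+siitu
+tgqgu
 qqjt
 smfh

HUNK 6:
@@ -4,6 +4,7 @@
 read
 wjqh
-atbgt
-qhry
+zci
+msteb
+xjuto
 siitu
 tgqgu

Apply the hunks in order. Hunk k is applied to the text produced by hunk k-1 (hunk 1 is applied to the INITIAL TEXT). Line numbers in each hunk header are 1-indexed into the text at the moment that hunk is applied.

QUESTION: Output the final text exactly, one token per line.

Answer: vbx
cal
ykdnk
read
wjqh
zci
msteb
xjuto
siitu
tgqgu
qqjt
smfh

Derivation:
Hunk 1: at line 6 remove [brnw,skzf] add [hvskp,qqjt] -> 9 lines: vbx cal hjhon xuluu tcp svjy hvskp qqjt smfh
Hunk 2: at line 1 remove [hjhon,xuluu,tcp] add [ykdnk,ojf,jfny] -> 9 lines: vbx cal ykdnk ojf jfny svjy hvskp qqjt smfh
Hunk 3: at line 3 remove [ojf,jfny,svjy] add [read,gasq,kyvcg] -> 9 lines: vbx cal ykdnk read gasq kyvcg hvskp qqjt smfh
Hunk 4: at line 4 remove [gasq] add [wjqh,atbgt] -> 10 lines: vbx cal ykdnk read wjqh atbgt kyvcg hvskp qqjt smfh
Hunk 5: at line 5 remove [kyvcg,hvskp] add [qhry,siitu,tgqgu] -> 11 lines: vbx cal ykdnk read wjqh atbgt qhry siitu tgqgu qqjt smfh
Hunk 6: at line 4 remove [atbgt,qhry] add [zci,msteb,xjuto] -> 12 lines: vbx cal ykdnk read wjqh zci msteb xjuto siitu tgqgu qqjt smfh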